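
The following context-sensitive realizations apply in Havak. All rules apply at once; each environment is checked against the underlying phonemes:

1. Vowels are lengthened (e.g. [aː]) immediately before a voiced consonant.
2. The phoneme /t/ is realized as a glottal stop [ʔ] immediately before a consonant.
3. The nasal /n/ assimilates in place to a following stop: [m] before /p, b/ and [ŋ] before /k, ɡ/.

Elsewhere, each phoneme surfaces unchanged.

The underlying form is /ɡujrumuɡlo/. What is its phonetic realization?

/ɡ/ (word-initial): no rule targets it → [ɡ].
/u/ meets the environment for rule 1 (before a voiced consonant) → [uː].
/j/ (between /u/ and /r/): no rule targets it → [j].
/r/ — not in any rule's target class → [r].
/u/ (between /r/ and /m/): before a voiced consonant, so rule 1 applies → [uː].
/m/ — not in any rule's target class → [m].
/u/ — between /m/ and /ɡ/, before a voiced consonant — surfaces as [uː] (rule 1).
/ɡ/ (between /u/ and /l/) is unaffected → [ɡ].
/l/ (between /ɡ/ and /o/): no rule targets it → [l].
/o/ (word-final): rule 1 targets it, but not before a voiced consonant → unchanged [o].

[ɡuːjruːmuːɡlo]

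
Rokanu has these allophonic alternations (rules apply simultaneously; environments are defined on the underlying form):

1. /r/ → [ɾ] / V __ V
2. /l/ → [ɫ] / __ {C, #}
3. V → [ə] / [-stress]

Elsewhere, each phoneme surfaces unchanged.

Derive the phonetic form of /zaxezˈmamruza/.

/z/ — not in any rule's target class → [z].
Rule 3 applies to /a/ (between /z/ and /x/: in an unstressed syllable) → [ə].
/x/ — not in any rule's target class → [x].
/e/ meets the environment for rule 3 (in an unstressed syllable) → [ə].
/z/ stays [z].
/m/ (between /z/ and /a/) is unaffected → [m].
/a/ — between /m/ and /m/; rule 3 does not apply here → [a].
/m/ stays [m].
/r/ (between /m/ and /u/) is in the target of rule 1 but the environment (between two vowels) is not met → [r].
Rule 3 applies to /u/ (between /r/ and /z/: in an unstressed syllable) → [ə].
/z/ — not in any rule's target class → [z].
/a/ (word-final): in an unstressed syllable, so rule 3 applies → [ə].

[zəxəzˈmamrəzə]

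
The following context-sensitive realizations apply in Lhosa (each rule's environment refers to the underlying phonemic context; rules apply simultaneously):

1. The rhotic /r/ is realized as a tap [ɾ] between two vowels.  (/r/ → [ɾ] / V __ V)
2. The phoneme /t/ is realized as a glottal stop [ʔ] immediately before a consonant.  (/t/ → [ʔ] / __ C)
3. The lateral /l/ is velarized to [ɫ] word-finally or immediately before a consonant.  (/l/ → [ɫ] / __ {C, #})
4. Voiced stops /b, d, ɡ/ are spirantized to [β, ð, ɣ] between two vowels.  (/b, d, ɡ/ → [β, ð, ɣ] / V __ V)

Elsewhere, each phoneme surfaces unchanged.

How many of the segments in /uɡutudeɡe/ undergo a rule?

Segments that undergo a rule: /ɡ/ → [ɣ] (rule 4); /d/ → [ð] (rule 4); /ɡ/ → [ɣ] (rule 4).
All other segments surface unchanged.

3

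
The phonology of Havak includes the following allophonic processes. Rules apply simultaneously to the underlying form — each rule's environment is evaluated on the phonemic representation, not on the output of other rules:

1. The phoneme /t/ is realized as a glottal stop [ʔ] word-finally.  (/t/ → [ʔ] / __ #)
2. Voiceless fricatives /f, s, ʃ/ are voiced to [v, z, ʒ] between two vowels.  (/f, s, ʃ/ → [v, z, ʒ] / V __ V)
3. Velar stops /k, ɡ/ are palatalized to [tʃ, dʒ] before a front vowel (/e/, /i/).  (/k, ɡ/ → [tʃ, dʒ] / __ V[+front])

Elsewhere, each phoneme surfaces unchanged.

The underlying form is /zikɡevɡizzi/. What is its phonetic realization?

/z/ stays [z].
/i/ (between /z/ and /k/) is unaffected → [i].
/k/ (between /i/ and /ɡ/) is in the target of rule 3 but the environment (before a front vowel) is not met → [k].
/ɡ/ — between /k/ and /e/, before a front vowel — surfaces as [dʒ] (rule 3).
/e/ (between /ɡ/ and /v/) is unaffected → [e].
/v/ (between /e/ and /ɡ/) is unaffected → [v].
Rule 3 applies to /ɡ/ (between /v/ and /i/: before a front vowel) → [dʒ].
/i/ stays [i].
/z/ (between /i/ and /z/) is unaffected → [z].
/z/ stays [z].
/i/ (word-final): no rule targets it → [i].

[zikdʒevdʒizzi]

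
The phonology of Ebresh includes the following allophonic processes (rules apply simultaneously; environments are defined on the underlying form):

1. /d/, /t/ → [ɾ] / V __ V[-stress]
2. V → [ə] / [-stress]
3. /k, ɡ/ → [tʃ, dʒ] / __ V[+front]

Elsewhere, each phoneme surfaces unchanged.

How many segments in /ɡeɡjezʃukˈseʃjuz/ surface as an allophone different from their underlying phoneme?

5

Segments that undergo a rule: /ɡ/ → [dʒ] (rule 3); /e/ → [ə] (rule 2); /e/ → [ə] (rule 2); /u/ → [ə] (rule 2); /u/ → [ə] (rule 2).
All other segments surface unchanged.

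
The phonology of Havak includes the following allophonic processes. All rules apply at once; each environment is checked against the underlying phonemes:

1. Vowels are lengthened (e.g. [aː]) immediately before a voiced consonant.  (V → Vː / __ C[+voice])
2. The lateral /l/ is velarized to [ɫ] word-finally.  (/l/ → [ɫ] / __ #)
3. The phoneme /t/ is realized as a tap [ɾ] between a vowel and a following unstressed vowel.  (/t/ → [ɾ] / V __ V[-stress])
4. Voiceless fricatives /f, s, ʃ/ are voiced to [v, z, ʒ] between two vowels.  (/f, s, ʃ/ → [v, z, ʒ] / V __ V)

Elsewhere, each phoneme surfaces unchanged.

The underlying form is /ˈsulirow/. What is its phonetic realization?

[ˈsuːliːroːw]

/s/ (word-initial) is in the target of rule 4 but the environment (between two vowels) is not met → [s].
/u/ (between /s/ and /l/): before a voiced consonant, so rule 1 applies → [uː].
/l/ (between /u/ and /i/) is in the target of rule 2 but the environment (word-finally) is not met → [l].
/i/ (between /l/ and /r/) occurs before a voiced consonant → [iː] by rule 1.
/o/ (between /r/ and /w/): before a voiced consonant, so rule 1 applies → [oː].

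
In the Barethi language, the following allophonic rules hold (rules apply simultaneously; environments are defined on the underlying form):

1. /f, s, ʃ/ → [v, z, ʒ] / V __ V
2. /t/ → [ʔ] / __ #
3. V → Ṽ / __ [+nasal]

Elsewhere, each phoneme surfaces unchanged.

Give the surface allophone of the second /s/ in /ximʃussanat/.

/s/ — between /s/ and /a/; rule 1 does not apply here → [s].

[s]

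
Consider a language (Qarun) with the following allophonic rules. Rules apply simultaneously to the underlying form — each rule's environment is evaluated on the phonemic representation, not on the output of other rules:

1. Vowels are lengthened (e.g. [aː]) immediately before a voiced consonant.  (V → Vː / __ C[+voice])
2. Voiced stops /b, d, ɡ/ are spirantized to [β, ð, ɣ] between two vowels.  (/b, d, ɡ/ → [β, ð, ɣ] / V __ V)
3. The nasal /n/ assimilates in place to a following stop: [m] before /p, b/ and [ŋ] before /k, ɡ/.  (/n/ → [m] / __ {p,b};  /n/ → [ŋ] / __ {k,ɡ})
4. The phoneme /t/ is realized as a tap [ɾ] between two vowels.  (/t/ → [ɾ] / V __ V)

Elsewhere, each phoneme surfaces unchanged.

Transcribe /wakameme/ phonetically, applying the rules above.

/a/ (between /w/ and /k/) fails the environment for rule 1, so it stays [a].
Rule 1 applies to /a/ (between /k/ and /m/: before a voiced consonant) → [aː].
/e/ (between /m/ and /m/) occurs before a voiced consonant → [eː] by rule 1.
/e/ (word-final) fails the environment for rule 1, so it stays [e].

[wakaːmeːme]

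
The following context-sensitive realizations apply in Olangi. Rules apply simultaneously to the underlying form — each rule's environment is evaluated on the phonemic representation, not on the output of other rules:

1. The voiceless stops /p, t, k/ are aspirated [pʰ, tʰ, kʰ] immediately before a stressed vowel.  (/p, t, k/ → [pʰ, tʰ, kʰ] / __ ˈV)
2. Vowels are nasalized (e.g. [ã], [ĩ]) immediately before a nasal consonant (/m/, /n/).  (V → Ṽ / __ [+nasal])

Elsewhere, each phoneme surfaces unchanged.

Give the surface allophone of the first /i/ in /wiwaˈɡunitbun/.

[i]

/i/ (between /w/ and /w/) is in the target of rule 2 but the environment (before a nasal consonant) is not met → [i].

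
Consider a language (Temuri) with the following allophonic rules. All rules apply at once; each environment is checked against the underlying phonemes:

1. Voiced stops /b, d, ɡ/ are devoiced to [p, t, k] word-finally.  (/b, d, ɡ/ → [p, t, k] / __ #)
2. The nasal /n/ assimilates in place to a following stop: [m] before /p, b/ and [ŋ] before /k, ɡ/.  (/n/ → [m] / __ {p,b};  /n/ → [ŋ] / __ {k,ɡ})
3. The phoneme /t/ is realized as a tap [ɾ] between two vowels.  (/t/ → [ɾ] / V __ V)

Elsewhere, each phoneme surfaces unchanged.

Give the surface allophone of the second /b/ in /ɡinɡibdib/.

Rule 1 applies to /b/ (word-final: word-finally) → [p].

[p]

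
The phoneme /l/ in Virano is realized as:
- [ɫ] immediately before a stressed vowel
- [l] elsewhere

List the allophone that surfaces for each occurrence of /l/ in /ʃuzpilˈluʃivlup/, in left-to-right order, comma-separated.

[l], [ɫ], [l]

Occurrence 1 (position 6): no conditioning environment matches → elsewhere allophone [l].
Occurrence 2 (position 7): immediately before a stressed vowel → [ɫ].
Occurrence 3 (position 12): no conditioning environment matches → elsewhere allophone [l].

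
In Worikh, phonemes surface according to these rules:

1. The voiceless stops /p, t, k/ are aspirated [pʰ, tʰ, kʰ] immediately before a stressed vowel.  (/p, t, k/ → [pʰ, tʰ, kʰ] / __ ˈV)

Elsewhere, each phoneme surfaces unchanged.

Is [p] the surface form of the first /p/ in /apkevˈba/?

Yes

/p/ (between /a/ and /k/): rule 1 targets it, but not immediately before a stressed vowel → unchanged [p].
The actual realization is [p], which matches [p].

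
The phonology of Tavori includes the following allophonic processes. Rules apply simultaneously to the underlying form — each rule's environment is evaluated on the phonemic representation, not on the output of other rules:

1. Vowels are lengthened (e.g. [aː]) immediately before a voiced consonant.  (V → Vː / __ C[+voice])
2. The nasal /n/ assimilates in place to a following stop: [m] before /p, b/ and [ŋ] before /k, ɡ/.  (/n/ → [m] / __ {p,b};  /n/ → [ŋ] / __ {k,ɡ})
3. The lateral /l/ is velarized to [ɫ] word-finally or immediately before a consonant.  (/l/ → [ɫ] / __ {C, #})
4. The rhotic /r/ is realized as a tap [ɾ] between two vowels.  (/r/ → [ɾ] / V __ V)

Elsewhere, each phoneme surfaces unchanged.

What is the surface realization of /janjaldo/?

[jaːnjaːɫdo]

/a/ meets the environment for rule 1 (before a voiced consonant) → [aː].
/n/ (between /a/ and /j/) is in the target of rule 2 but the environment (before a labial or velar stop) is not met → [n].
/a/ (between /j/ and /l/): before a voiced consonant, so rule 1 applies → [aː].
/l/ meets the environment for rule 3 (word-finally or immediately before a consonant) → [ɫ].
/o/ (word-final): rule 1 targets it, but not before a voiced consonant → unchanged [o].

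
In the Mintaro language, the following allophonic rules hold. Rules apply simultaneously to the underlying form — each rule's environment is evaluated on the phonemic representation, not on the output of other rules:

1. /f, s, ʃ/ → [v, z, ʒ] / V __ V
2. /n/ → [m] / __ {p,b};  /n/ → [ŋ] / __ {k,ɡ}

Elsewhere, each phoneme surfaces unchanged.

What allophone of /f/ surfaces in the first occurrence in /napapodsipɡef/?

[f]

/f/ (word-final): rule 1 targets it, but not between two vowels → unchanged [f].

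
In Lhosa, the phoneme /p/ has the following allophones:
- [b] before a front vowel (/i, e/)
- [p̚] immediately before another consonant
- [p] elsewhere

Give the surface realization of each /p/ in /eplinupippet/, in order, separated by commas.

Occurrence 1 (position 2): immediately before another consonant → [p̚].
Occurrence 2 (position 7): before a front vowel (/i, e/) → [b].
Occurrence 3 (position 9): immediately before another consonant → [p̚].
Occurrence 4 (position 10): before a front vowel (/i, e/) → [b].

[p̚], [b], [p̚], [b]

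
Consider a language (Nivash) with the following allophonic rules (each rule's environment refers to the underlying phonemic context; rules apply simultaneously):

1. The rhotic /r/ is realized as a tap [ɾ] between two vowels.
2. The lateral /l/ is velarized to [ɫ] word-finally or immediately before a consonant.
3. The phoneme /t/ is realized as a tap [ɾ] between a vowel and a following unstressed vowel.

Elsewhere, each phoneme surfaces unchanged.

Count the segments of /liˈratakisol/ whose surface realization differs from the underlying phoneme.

3

Segments that undergo a rule: /r/ → [ɾ] (rule 1); /t/ → [ɾ] (rule 3); /l/ → [ɫ] (rule 2).
All other segments surface unchanged.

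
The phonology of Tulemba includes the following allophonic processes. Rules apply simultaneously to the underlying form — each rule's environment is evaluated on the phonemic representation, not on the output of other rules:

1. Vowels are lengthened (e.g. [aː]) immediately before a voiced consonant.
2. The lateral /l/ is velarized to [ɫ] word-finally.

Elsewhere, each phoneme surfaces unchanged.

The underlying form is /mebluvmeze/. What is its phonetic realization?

/m/ stays [m].
/e/ — between /m/ and /b/, before a voiced consonant — surfaces as [eː] (rule 1).
/b/ (between /e/ and /l/): no rule targets it → [b].
/l/ (between /b/ and /u/) is in the target of rule 2 but the environment (word-finally) is not met → [l].
Rule 1 applies to /u/ (between /l/ and /v/: before a voiced consonant) → [uː].
/v/ — not in any rule's target class → [v].
/m/ stays [m].
/e/ (between /m/ and /z/) occurs before a voiced consonant → [eː] by rule 1.
/z/ (between /e/ and /e/) is unaffected → [z].
/e/ (word-final): rule 1 targets it, but not before a voiced consonant → unchanged [e].

[meːbluːvmeːze]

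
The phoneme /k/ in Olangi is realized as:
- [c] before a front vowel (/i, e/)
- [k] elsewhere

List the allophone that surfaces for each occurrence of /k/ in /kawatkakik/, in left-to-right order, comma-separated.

[k], [k], [c], [k]

Occurrence 1 (position 1): no conditioning environment matches → elsewhere allophone [k].
Occurrence 2 (position 6): no conditioning environment matches → elsewhere allophone [k].
Occurrence 3 (position 8): before a front vowel → [c].
Occurrence 4 (position 10): no conditioning environment matches → elsewhere allophone [k].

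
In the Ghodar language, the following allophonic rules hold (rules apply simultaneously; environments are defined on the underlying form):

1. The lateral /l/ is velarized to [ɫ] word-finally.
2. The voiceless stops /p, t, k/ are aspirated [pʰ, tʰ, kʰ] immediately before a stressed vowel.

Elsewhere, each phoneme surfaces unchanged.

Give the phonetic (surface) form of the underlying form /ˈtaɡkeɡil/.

/t/ (word-initial) occurs immediately before a stressed vowel → [tʰ] by rule 2.
/k/ (between /ɡ/ and /e/) is in the target of rule 2 but the environment (immediately before a stressed vowel) is not met → [k].
/l/ (word-final): word-finally, so rule 1 applies → [ɫ].

[ˈtʰaɡkeɡiɫ]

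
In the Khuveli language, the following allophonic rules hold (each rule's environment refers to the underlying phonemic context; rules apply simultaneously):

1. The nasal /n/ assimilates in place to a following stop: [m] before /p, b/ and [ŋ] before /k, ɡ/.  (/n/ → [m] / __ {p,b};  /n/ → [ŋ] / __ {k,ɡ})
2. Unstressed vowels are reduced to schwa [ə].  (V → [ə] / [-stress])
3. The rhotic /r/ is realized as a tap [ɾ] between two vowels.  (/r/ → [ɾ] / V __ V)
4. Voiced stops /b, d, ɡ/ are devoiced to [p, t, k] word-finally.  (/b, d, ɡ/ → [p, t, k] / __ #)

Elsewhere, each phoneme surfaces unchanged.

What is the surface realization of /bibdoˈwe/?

/b/ — word-initial; rule 4 does not apply here → [b].
/i/ (between /b/ and /b/) occurs in an unstressed syllable → [ə] by rule 2.
/b/ (between /i/ and /d/): rule 4 targets it, but not word-finally → unchanged [b].
/d/ (between /b/ and /o/) fails the environment for rule 4, so it stays [d].
/o/ meets the environment for rule 2 (in an unstressed syllable) → [ə].
/w/ (between /o/ and /e/): no rule targets it → [w].
/e/ (word-final) is in the target of rule 2 but the environment (in an unstressed syllable) is not met → [e].

[bəbdəˈwe]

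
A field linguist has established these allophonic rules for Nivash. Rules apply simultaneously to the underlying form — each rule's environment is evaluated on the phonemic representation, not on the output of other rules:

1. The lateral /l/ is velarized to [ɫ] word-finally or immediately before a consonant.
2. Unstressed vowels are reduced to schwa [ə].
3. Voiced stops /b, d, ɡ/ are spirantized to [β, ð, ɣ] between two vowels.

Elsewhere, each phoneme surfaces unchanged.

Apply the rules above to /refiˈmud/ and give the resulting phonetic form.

Rule 2 applies to /e/ (between /r/ and /f/: in an unstressed syllable) → [ə].
/i/ (between /f/ and /m/) occurs in an unstressed syllable → [ə] by rule 2.
/u/ (between /m/ and /d/) is in the target of rule 2 but the environment (in an unstressed syllable) is not met → [u].
/d/ (word-final) fails the environment for rule 3, so it stays [d].

[rəfəˈmud]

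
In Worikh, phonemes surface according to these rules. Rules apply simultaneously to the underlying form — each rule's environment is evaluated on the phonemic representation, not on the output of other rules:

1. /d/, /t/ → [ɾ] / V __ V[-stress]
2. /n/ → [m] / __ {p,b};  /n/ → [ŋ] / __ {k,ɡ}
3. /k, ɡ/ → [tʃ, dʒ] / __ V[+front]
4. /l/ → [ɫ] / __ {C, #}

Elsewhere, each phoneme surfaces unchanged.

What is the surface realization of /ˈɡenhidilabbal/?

/ɡ/ — word-initial, before a front vowel — surfaces as [dʒ] (rule 3).
/e/ stays [e].
/n/ — between /e/ and /h/; rule 2 does not apply here → [n].
/h/ (between /n/ and /i/): no rule targets it → [h].
/i/ (between /h/ and /d/): no rule targets it → [i].
Rule 1 applies to /d/ (between /i/ and /i/: between a vowel and a following unstressed vowel) → [ɾ].
/i/ — not in any rule's target class → [i].
/l/ (between /i/ and /a/) is in the target of rule 4 but the environment (word-finally or immediately before a consonant) is not met → [l].
/a/ (between /l/ and /b/) is unaffected → [a].
/b/ — not in any rule's target class → [b].
/b/ (between /b/ and /a/): no rule targets it → [b].
/a/ (between /b/ and /l/) is unaffected → [a].
/l/ (word-final): word-finally or immediately before a consonant, so rule 4 applies → [ɫ].

[ˈdʒenhiɾilabbaɫ]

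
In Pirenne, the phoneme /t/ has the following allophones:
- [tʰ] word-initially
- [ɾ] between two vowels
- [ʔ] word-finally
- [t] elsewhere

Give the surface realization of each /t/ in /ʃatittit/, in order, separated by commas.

Occurrence 1 (position 3): between two vowels → [ɾ].
Occurrence 2 (position 5): no conditioning environment matches → elsewhere allophone [t].
Occurrence 3 (position 6): no conditioning environment matches → elsewhere allophone [t].
Occurrence 4 (position 8): word-finally → [ʔ].

[ɾ], [t], [t], [ʔ]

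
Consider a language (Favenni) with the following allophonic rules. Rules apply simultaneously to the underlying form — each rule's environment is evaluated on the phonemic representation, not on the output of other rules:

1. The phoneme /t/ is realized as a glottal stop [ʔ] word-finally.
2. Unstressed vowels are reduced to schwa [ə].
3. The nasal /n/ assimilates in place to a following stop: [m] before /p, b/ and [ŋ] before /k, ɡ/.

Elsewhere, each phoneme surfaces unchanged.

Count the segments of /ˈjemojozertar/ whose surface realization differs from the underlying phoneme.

Segments that undergo a rule: /o/ → [ə] (rule 2); /o/ → [ə] (rule 2); /e/ → [ə] (rule 2); /a/ → [ə] (rule 2).
All other segments surface unchanged.

4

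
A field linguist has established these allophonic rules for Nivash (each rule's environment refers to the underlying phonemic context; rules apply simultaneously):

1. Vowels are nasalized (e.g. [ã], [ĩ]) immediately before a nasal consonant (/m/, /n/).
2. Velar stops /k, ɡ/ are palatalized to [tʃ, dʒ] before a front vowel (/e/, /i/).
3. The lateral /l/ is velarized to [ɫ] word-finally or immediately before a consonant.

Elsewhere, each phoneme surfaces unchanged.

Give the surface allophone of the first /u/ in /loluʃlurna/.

/u/ — between /l/ and /ʃ/; rule 1 does not apply here → [u].

[u]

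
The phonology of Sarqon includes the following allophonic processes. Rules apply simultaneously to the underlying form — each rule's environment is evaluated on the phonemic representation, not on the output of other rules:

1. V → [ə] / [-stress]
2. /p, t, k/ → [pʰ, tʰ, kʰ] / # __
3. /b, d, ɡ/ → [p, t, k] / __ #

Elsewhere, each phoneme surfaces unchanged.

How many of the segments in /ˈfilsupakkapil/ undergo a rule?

Segments that undergo a rule: /u/ → [ə] (rule 1); /a/ → [ə] (rule 1); /a/ → [ə] (rule 1); /i/ → [ə] (rule 1).
All other segments surface unchanged.

4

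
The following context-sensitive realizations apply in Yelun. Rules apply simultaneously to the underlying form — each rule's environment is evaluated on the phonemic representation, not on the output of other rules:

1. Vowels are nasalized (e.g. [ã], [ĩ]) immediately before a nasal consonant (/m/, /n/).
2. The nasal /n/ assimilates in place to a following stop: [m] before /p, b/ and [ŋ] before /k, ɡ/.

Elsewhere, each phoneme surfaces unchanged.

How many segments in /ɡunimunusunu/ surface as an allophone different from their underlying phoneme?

4

Segments that undergo a rule: /u/ → [ũ] (rule 1); /i/ → [ĩ] (rule 1); /u/ → [ũ] (rule 1); /u/ → [ũ] (rule 1).
All other segments surface unchanged.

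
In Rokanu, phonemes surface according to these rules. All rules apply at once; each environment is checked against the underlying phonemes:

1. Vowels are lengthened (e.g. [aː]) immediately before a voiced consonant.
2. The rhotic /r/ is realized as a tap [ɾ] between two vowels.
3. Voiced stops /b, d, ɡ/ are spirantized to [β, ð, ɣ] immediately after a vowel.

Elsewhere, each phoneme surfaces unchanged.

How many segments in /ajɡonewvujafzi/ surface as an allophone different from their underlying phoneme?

Segments that undergo a rule: /a/ → [aː] (rule 1); /o/ → [oː] (rule 1); /e/ → [eː] (rule 1); /u/ → [uː] (rule 1).
All other segments surface unchanged.

4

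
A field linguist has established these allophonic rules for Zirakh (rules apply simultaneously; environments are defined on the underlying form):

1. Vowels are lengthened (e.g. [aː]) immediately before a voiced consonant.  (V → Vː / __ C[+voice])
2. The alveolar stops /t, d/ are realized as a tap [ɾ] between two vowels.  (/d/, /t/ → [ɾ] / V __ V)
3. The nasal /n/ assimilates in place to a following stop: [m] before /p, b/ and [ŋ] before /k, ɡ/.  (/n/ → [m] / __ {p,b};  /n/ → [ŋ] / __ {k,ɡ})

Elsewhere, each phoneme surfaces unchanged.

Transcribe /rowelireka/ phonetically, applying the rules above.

[roːweːliːreka]

/o/ meets the environment for rule 1 (before a voiced consonant) → [oː].
/e/ — between /w/ and /l/, before a voiced consonant — surfaces as [eː] (rule 1).
/i/ meets the environment for rule 1 (before a voiced consonant) → [iː].
/e/ — between /r/ and /k/; rule 1 does not apply here → [e].
/a/ (word-final) fails the environment for rule 1, so it stays [a].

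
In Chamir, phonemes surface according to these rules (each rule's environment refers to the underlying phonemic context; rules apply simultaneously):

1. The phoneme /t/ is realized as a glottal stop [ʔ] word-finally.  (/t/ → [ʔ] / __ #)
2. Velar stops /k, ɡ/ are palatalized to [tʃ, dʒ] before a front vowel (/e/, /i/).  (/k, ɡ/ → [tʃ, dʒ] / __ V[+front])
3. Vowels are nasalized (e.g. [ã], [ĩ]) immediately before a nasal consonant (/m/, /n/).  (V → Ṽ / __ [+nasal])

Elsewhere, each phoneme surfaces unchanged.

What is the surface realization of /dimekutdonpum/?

[dĩmekutdõnpũm]

/d/ stays [d].
/i/ (between /d/ and /m/) occurs before a nasal consonant → [ĩ] by rule 3.
/m/ (between /i/ and /e/) is unaffected → [m].
/e/ — between /m/ and /k/; rule 3 does not apply here → [e].
/k/ (between /e/ and /u/) is in the target of rule 2 but the environment (before a front vowel) is not met → [k].
/u/ — between /k/ and /t/; rule 3 does not apply here → [u].
/t/ (between /u/ and /d/): rule 1 targets it, but not word-finally → unchanged [t].
/d/ — not in any rule's target class → [d].
/o/ meets the environment for rule 3 (before a nasal consonant) → [õ].
/n/ stays [n].
/p/ — not in any rule's target class → [p].
/u/ meets the environment for rule 3 (before a nasal consonant) → [ũ].
/m/ stays [m].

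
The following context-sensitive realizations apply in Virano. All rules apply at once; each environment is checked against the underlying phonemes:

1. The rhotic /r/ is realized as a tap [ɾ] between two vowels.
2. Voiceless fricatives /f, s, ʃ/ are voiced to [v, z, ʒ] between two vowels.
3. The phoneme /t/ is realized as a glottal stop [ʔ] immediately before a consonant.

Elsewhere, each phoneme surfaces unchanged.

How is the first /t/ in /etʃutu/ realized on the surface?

Rule 3 applies to /t/ (between /e/ and /ʃ/: immediately before a consonant) → [ʔ].

[ʔ]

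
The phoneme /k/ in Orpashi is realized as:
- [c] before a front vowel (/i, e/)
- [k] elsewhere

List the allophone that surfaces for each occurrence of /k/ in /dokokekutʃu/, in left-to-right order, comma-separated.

Occurrence 1 (position 3): no conditioning environment matches → elsewhere allophone [k].
Occurrence 2 (position 5): before a front vowel → [c].
Occurrence 3 (position 7): no conditioning environment matches → elsewhere allophone [k].

[k], [c], [k]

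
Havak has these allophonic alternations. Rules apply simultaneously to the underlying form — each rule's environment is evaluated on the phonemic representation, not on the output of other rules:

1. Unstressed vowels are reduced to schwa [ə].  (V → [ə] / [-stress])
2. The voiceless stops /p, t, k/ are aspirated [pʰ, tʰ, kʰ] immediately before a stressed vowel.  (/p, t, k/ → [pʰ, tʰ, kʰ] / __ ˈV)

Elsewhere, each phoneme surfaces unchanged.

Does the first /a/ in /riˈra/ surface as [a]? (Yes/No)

Yes

/a/ — word-final; rule 1 does not apply here → [a].
The actual realization is [a], which matches [a].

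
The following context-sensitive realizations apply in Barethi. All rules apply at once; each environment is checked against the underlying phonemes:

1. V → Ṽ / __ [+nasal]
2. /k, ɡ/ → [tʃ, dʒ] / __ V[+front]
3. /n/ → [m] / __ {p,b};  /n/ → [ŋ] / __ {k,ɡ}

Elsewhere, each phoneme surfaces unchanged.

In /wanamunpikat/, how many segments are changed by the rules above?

4

Segments that undergo a rule: /a/ → [ã] (rule 1); /a/ → [ã] (rule 1); /u/ → [ũ] (rule 1); /n/ → [m] (rule 3).
All other segments surface unchanged.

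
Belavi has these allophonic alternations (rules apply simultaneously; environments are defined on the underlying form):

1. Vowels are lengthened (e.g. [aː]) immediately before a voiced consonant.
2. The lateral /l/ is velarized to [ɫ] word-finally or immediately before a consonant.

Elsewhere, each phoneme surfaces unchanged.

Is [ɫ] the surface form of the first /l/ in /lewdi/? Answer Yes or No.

No

/l/ (word-initial) is in the target of rule 2 but the environment (word-finally or immediately before a consonant) is not met → [l].
The actual realization is [l], not [ɫ].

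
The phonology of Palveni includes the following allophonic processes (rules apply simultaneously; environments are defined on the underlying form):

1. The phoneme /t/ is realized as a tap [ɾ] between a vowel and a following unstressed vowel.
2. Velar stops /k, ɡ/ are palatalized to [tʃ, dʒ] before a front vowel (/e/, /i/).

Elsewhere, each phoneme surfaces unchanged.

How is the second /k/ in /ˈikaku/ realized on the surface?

[k]

/k/ (between /a/ and /u/) is in the target of rule 2 but the environment (before a front vowel) is not met → [k].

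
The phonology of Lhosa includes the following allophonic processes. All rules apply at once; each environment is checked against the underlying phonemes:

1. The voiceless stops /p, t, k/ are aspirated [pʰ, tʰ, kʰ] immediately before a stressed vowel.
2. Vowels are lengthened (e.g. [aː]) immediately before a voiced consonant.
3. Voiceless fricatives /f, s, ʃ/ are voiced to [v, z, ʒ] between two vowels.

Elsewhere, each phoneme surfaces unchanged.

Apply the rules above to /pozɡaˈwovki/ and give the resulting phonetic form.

[poːzɡaːˈwoːvki]

/p/ (word-initial) fails the environment for rule 1, so it stays [p].
/o/ meets the environment for rule 2 (before a voiced consonant) → [oː].
/z/ (between /o/ and /ɡ/) is unaffected → [z].
/ɡ/ (between /z/ and /a/): no rule targets it → [ɡ].
/a/ (between /ɡ/ and /w/) occurs before a voiced consonant → [aː] by rule 2.
/w/ (between /a/ and /o/) is unaffected → [w].
/o/ (between /w/ and /v/) occurs before a voiced consonant → [oː] by rule 2.
/v/ (between /o/ and /k/) is unaffected → [v].
/k/ (between /v/ and /i/) is in the target of rule 1 but the environment (immediately before a stressed vowel) is not met → [k].
/i/ (word-final) fails the environment for rule 2, so it stays [i].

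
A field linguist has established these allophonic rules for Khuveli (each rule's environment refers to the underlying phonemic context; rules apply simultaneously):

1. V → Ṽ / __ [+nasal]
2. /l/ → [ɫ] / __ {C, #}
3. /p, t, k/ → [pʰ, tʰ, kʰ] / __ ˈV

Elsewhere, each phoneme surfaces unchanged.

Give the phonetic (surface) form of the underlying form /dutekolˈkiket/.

/d/ (word-initial): no rule targets it → [d].
/u/ (between /d/ and /t/) fails the environment for rule 1, so it stays [u].
/t/ — between /u/ and /e/; rule 3 does not apply here → [t].
/e/ (between /t/ and /k/): rule 1 targets it, but not before a nasal consonant → unchanged [e].
/k/ — between /e/ and /o/; rule 3 does not apply here → [k].
/o/ (between /k/ and /l/): rule 1 targets it, but not before a nasal consonant → unchanged [o].
/l/ (between /o/ and /k/) occurs word-finally or immediately before a consonant → [ɫ] by rule 2.
/k/ — between /l/ and /i/, immediately before a stressed vowel — surfaces as [kʰ] (rule 3).
/i/ (between /k/ and /k/): rule 1 targets it, but not before a nasal consonant → unchanged [i].
/k/ — between /i/ and /e/; rule 3 does not apply here → [k].
/e/ (between /k/ and /t/) is in the target of rule 1 but the environment (before a nasal consonant) is not met → [e].
/t/ (word-final) fails the environment for rule 3, so it stays [t].

[dutekoɫˈkʰiket]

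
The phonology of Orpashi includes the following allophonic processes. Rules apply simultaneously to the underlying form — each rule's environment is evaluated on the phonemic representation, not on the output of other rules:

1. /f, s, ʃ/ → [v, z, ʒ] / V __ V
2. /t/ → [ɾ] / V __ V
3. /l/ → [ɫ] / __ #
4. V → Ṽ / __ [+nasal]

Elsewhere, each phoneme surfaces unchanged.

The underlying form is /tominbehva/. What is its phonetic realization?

[tõmĩnbehva]

/t/ (word-initial) fails the environment for rule 2, so it stays [t].
/o/ — between /t/ and /m/, before a nasal consonant — surfaces as [õ] (rule 4).
/m/ stays [m].
/i/ (between /m/ and /n/): before a nasal consonant, so rule 4 applies → [ĩ].
/n/ stays [n].
/b/ (between /n/ and /e/) is unaffected → [b].
/e/ (between /b/ and /h/) is in the target of rule 4 but the environment (before a nasal consonant) is not met → [e].
/h/ — not in any rule's target class → [h].
/v/ (between /h/ and /a/) is unaffected → [v].
/a/ (word-final): rule 4 targets it, but not before a nasal consonant → unchanged [a].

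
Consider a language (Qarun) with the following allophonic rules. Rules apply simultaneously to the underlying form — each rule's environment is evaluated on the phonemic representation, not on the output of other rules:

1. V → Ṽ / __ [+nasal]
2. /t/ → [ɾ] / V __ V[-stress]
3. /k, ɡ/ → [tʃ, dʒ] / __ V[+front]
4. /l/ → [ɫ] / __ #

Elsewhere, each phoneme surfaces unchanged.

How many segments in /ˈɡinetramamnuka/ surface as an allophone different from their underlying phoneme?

4

Segments that undergo a rule: /ɡ/ → [dʒ] (rule 3); /i/ → [ĩ] (rule 1); /a/ → [ã] (rule 1); /a/ → [ã] (rule 1).
All other segments surface unchanged.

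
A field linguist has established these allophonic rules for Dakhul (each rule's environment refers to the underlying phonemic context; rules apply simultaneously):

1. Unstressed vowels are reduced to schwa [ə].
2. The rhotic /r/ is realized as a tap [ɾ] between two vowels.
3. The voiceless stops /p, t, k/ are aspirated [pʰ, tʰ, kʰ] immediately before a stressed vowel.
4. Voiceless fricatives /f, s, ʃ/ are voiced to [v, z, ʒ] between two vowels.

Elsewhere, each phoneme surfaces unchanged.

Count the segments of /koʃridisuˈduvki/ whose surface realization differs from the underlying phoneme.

6

Segments that undergo a rule: /o/ → [ə] (rule 1); /i/ → [ə] (rule 1); /i/ → [ə] (rule 1); /s/ → [z] (rule 4); /u/ → [ə] (rule 1); /i/ → [ə] (rule 1).
All other segments surface unchanged.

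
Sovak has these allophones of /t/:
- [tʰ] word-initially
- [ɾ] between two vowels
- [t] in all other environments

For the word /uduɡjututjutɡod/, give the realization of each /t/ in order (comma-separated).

Occurrence 1 (position 7): between two vowels → [ɾ].
Occurrence 2 (position 9): no conditioning environment matches → elsewhere allophone [t].
Occurrence 3 (position 12): no conditioning environment matches → elsewhere allophone [t].

[ɾ], [t], [t]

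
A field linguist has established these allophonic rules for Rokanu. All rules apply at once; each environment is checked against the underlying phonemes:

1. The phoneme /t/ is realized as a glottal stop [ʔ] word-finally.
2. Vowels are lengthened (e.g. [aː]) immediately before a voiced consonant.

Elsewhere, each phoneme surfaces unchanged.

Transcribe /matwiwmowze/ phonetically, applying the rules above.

/a/ — between /m/ and /t/; rule 2 does not apply here → [a].
/t/ (between /a/ and /w/): rule 1 targets it, but not word-finally → unchanged [t].
/i/ meets the environment for rule 2 (before a voiced consonant) → [iː].
/o/ (between /m/ and /w/) occurs before a voiced consonant → [oː] by rule 2.
/e/ — word-final; rule 2 does not apply here → [e].

[matwiːwmoːwze]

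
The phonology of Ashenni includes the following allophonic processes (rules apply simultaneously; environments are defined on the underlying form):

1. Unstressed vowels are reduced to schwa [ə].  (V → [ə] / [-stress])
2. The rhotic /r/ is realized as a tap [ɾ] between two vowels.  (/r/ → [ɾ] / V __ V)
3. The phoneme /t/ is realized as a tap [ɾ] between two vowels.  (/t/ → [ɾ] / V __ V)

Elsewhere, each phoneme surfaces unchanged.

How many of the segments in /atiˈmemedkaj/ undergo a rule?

5

Segments that undergo a rule: /a/ → [ə] (rule 1); /t/ → [ɾ] (rule 3); /i/ → [ə] (rule 1); /e/ → [ə] (rule 1); /a/ → [ə] (rule 1).
All other segments surface unchanged.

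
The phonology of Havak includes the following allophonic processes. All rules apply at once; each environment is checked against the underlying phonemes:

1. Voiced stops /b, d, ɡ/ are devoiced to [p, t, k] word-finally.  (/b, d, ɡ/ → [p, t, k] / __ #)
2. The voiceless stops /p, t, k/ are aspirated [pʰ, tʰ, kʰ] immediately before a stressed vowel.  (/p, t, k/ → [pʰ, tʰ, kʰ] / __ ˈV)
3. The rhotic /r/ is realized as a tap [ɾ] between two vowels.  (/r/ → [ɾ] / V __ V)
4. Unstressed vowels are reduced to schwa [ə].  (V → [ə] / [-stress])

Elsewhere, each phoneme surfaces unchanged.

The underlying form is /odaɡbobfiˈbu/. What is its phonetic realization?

[ədəɡbəbfəˈbu]

/o/ meets the environment for rule 4 (in an unstressed syllable) → [ə].
/d/ (between /o/ and /a/): rule 1 targets it, but not word-finally → unchanged [d].
Rule 4 applies to /a/ (between /d/ and /ɡ/: in an unstressed syllable) → [ə].
/ɡ/ (between /a/ and /b/) fails the environment for rule 1, so it stays [ɡ].
/b/ (between /ɡ/ and /o/) fails the environment for rule 1, so it stays [b].
/o/ meets the environment for rule 4 (in an unstressed syllable) → [ə].
/b/ (between /o/ and /f/): rule 1 targets it, but not word-finally → unchanged [b].
/f/ — not in any rule's target class → [f].
/i/ (between /f/ and /b/): in an unstressed syllable, so rule 4 applies → [ə].
/b/ — between /i/ and /u/; rule 1 does not apply here → [b].
/u/ — word-final; rule 4 does not apply here → [u].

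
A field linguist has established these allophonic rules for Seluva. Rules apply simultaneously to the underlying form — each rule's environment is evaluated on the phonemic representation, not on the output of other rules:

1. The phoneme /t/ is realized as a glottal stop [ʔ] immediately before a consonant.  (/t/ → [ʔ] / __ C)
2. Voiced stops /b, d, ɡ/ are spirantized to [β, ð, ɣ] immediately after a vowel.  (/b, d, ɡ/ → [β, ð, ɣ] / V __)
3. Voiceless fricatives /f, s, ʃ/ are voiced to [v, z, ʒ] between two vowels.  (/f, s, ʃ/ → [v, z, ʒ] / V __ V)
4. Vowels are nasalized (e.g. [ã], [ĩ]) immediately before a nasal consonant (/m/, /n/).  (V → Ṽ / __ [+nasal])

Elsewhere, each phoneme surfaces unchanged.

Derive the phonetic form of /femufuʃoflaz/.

/f/ — word-initial; rule 3 does not apply here → [f].
/e/ — between /f/ and /m/, before a nasal consonant — surfaces as [ẽ] (rule 4).
/u/ (between /m/ and /f/) is in the target of rule 4 but the environment (before a nasal consonant) is not met → [u].
/f/ — between /u/ and /u/, between two vowels — surfaces as [v] (rule 3).
/u/ — between /f/ and /ʃ/; rule 4 does not apply here → [u].
Rule 3 applies to /ʃ/ (between /u/ and /o/: between two vowels) → [ʒ].
/o/ (between /ʃ/ and /f/) is in the target of rule 4 but the environment (before a nasal consonant) is not met → [o].
/f/ — between /o/ and /l/; rule 3 does not apply here → [f].
/a/ (between /l/ and /z/) is in the target of rule 4 but the environment (before a nasal consonant) is not met → [a].

[fẽmuvuʒoflaz]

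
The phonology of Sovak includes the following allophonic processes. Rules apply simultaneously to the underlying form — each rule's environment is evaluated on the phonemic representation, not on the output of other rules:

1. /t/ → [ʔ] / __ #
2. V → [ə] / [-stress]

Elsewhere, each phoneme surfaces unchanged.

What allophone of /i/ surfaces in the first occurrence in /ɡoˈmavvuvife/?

[ə]

/i/ (between /v/ and /f/): in an unstressed syllable, so rule 2 applies → [ə].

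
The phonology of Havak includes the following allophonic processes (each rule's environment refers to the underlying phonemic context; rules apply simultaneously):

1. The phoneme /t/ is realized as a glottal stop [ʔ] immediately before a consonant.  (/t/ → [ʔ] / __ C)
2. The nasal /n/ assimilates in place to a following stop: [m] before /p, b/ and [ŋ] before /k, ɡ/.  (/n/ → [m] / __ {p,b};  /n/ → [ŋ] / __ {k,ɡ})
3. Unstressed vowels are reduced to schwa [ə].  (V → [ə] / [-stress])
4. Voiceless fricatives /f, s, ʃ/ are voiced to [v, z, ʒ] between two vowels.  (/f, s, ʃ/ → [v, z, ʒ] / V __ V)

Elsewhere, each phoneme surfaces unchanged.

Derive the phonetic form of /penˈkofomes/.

/p/ stays [p].
/e/ — between /p/ and /n/, in an unstressed syllable — surfaces as [ə] (rule 3).
Rule 2 applies to /n/ (between /e/ and /k/: before a labial or velar stop) → [ŋ].
/k/ (between /n/ and /o/): no rule targets it → [k].
/o/ (between /k/ and /f/) is in the target of rule 3 but the environment (in an unstressed syllable) is not met → [o].
/f/ — between /o/ and /o/, between two vowels — surfaces as [v] (rule 4).
/o/ (between /f/ and /m/) occurs in an unstressed syllable → [ə] by rule 3.
/m/ stays [m].
/e/ (between /m/ and /s/) occurs in an unstressed syllable → [ə] by rule 3.
/s/ (word-final): rule 4 targets it, but not between two vowels → unchanged [s].

[pəŋˈkovəməs]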